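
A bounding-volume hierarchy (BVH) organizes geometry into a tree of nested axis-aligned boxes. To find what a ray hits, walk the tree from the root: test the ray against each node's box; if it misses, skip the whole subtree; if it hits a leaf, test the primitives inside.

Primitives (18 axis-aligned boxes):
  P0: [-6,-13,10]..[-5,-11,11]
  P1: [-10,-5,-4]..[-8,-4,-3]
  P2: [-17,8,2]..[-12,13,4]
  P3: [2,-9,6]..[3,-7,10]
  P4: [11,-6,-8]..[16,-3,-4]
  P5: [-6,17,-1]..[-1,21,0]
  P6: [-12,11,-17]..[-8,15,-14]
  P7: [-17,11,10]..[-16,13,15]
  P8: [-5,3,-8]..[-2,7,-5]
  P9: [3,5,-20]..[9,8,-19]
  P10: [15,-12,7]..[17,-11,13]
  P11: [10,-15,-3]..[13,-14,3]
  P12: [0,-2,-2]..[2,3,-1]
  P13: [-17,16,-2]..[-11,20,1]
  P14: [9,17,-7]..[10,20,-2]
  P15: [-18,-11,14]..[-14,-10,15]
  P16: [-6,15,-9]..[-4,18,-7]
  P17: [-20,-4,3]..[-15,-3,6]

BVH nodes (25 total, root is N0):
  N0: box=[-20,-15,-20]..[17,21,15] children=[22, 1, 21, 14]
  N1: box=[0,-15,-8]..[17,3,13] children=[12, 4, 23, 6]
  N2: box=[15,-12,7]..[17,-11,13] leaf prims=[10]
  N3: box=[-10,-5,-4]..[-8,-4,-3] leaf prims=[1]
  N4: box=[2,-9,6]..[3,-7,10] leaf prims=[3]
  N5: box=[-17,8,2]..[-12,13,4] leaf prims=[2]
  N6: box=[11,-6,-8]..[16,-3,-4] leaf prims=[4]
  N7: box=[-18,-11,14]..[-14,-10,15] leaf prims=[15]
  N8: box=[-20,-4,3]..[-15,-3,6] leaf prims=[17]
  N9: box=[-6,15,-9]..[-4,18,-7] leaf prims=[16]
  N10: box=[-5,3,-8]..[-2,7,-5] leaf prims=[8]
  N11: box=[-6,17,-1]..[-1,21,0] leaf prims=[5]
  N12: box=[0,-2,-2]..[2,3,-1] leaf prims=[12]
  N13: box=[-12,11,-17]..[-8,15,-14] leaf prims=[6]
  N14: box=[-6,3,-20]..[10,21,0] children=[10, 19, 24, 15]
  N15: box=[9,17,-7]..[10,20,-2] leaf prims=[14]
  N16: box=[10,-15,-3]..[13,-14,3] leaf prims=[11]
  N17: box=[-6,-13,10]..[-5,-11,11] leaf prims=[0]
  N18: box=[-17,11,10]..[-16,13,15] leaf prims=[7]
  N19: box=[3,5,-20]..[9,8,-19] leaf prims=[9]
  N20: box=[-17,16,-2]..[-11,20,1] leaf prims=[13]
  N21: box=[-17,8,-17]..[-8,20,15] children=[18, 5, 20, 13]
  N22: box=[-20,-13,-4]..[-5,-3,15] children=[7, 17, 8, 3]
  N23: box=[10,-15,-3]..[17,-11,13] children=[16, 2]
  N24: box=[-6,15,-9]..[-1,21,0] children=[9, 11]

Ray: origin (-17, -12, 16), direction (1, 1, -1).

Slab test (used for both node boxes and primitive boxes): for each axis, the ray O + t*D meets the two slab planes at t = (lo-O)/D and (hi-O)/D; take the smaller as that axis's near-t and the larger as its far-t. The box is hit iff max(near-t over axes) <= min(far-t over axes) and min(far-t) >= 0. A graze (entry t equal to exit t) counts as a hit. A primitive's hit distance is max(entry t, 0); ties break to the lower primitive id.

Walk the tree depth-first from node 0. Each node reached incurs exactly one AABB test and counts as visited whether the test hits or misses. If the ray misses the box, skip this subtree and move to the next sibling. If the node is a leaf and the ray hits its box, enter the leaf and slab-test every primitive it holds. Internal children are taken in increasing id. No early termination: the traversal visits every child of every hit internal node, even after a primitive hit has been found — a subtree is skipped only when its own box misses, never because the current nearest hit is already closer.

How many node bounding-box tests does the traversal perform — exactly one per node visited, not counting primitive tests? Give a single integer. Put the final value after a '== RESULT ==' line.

Traverse from the root:
N0 x:[-3,34] y:[-3,33] z:[1,36] -> hit [1,33], descend [1, 14, 21, 22]
  N1 x:[17,34] y:[-3,15] z:[3,24] -> miss, prune
  N14 x:[11,27] y:[15,33] z:[16,36] -> hit [16,27], descend [10, 15, 19, 24]
    N10 x:[12,15] y:[15,19] z:[21,24] -> miss, prune
    N15 x:[26,27] y:[29,32] z:[18,23] -> miss, prune
    N19 x:[20,26] y:[17,20] z:[35,36] -> miss, prune
    N24 x:[11,16] y:[27,33] z:[16,25] -> miss, prune
  N21 x:[0,9] y:[20,32] z:[1,33] -> miss, prune
  N22 x:[-3,12] y:[-1,9] z:[1,20] -> hit [1,9], descend [3, 7, 8, 17]
    N3 x:[7,9] y:[7,8] z:[19,20] -> miss, prune
    N7 x:[-1,3] y:[1,2] z:[1,2] -> hit [1,2] leaf, test {P15@t=1}
    N8 x:[-3,2] y:[8,9] z:[10,13] -> miss, prune
    N17 x:[11,12] y:[-1,1] z:[5,6] -> miss, prune

Visited [0, 1, 14, 10, 15, 19, 24, 21, 22, 3, 7, 8, 17]. Tests: 13 box, 1 leaf. Nearest: P15.

== RESULT ==
13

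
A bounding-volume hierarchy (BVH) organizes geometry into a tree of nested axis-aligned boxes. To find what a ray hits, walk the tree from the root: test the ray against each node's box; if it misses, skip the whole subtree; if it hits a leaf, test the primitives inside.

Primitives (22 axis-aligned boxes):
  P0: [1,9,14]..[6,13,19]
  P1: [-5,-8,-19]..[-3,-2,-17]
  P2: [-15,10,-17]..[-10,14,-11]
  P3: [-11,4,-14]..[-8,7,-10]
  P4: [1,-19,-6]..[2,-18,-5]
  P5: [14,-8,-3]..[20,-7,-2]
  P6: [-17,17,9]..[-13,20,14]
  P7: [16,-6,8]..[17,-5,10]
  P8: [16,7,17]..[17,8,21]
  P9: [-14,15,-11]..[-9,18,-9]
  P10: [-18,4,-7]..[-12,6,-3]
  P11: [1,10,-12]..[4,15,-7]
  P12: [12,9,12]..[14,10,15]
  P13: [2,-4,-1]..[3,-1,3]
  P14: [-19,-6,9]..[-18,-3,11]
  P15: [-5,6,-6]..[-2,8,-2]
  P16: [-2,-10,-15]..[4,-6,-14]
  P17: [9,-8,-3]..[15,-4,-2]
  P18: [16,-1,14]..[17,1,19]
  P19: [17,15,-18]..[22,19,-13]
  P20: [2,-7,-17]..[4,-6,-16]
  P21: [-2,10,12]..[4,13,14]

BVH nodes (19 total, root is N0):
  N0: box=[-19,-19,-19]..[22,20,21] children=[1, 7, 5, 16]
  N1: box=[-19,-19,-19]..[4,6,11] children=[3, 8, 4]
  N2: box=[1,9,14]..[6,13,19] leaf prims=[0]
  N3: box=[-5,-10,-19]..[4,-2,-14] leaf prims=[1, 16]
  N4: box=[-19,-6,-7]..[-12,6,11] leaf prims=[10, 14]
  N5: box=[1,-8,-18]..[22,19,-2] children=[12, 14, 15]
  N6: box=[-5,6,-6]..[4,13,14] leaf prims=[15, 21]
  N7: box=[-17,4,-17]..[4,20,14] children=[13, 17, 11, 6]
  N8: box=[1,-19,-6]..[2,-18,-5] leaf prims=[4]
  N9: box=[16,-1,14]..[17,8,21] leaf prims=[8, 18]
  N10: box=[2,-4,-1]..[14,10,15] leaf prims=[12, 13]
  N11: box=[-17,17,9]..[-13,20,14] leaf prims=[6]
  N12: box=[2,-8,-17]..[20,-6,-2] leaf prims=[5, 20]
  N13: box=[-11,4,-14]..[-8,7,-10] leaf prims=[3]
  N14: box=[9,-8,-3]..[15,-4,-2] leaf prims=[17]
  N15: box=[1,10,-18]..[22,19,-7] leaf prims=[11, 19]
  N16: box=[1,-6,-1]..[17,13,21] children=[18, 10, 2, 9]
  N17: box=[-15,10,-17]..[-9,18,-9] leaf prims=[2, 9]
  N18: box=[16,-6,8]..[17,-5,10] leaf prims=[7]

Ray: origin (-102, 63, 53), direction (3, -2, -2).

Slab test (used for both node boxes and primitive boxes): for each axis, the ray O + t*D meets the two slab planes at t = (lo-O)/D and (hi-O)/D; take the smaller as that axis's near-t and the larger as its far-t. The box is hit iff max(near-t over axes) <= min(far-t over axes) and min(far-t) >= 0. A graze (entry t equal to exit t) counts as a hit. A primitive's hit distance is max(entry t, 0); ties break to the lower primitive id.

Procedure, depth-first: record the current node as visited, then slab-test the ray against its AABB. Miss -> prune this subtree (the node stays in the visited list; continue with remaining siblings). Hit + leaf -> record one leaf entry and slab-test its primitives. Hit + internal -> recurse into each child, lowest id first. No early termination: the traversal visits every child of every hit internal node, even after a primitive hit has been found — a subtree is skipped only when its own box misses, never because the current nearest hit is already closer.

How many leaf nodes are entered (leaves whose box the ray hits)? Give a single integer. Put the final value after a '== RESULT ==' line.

Walk:
N0 x:[83/3,124/3] y:[43/2,41] z:[16,36] -> hit [83/3,36], descend [1, 5, 7, 16]
  N1 x:[83/3,106/3] y:[57/2,41] z:[21,36] -> hit [57/2,106/3], descend [3, 4, 8]
    N3 x:[97/3,106/3] y:[65/2,73/2] z:[67/2,36] -> hit [67/2,106/3] leaf, test {P1(miss), P16(miss)}
    N4 x:[83/3,30] y:[57/2,69/2] z:[21,30] -> hit [57/2,30] leaf, test {P10@t=57/2, P14(miss)}
    N8 x:[103/3,104/3] y:[81/2,41] z:[29,59/2] -> miss, prune
  N5 x:[103/3,124/3] y:[22,71/2] z:[55/2,71/2] -> hit [103/3,71/2], descend [12, 14, 15]
    N12 x:[104/3,122/3] y:[69/2,71/2] z:[55/2,35] -> hit [104/3,35] leaf, test {P5(miss), P20@t=104/3}
    N14 x:[37,39] y:[67/2,71/2] z:[55/2,28] -> miss, prune
    N15 x:[103/3,124/3] y:[22,53/2] z:[30,71/2] -> miss, prune
  N7 x:[85/3,106/3] y:[43/2,59/2] z:[39/2,35] -> hit [85/3,59/2], descend [6, 11, 13, 17]
    N6 x:[97/3,106/3] y:[25,57/2] z:[39/2,59/2] -> miss, prune
    N11 x:[85/3,89/3] y:[43/2,23] z:[39/2,22] -> miss, prune
    N13 x:[91/3,94/3] y:[28,59/2] z:[63/2,67/2] -> miss, prune
    N17 x:[29,31] y:[45/2,53/2] z:[31,35] -> miss, prune
  N16 x:[103/3,119/3] y:[25,69/2] z:[16,27] -> miss, prune

Visited [0, 1, 3, 4, 8, 5, 12, 14, 15, 7, 6, 11, 13, 17, 16]. Tests: 15 box, 3 leaf. Nearest: P10.

== RESULT ==
3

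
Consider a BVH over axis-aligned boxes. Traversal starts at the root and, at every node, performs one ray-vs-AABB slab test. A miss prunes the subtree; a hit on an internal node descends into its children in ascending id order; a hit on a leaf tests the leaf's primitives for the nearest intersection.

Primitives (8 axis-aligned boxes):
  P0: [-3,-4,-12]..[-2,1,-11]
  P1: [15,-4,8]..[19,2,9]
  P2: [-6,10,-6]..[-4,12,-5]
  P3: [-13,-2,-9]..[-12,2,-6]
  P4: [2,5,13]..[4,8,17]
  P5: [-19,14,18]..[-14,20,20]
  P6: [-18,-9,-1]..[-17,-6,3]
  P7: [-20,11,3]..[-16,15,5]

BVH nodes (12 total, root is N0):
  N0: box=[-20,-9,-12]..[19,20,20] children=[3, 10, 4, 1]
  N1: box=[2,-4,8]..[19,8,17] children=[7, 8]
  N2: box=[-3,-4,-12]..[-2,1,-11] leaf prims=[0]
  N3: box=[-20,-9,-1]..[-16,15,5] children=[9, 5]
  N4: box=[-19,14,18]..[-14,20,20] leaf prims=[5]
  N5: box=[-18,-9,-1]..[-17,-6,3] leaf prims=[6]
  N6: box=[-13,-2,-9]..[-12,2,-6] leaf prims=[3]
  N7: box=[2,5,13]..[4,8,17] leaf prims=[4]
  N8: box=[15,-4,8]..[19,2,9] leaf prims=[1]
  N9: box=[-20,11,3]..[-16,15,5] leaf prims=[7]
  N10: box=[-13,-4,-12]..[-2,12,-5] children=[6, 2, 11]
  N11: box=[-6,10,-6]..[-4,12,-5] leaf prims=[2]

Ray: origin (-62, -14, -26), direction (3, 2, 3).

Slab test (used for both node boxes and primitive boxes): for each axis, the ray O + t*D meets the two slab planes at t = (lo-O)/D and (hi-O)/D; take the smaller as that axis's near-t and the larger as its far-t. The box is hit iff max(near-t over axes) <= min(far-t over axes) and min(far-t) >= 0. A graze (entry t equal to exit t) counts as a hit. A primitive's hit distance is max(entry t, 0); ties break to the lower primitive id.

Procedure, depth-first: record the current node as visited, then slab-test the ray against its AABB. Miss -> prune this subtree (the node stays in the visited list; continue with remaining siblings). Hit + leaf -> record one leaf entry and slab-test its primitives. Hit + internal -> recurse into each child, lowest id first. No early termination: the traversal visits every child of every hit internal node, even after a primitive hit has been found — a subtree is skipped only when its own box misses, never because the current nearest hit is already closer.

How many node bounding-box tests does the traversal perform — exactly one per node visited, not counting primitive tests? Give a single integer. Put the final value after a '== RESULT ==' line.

Traverse from the root:
N0 x:[14,27] y:[5/2,17] z:[14/3,46/3] -> hit [14,46/3], descend [1, 3, 4, 10]
  N1 x:[64/3,27] y:[5,11] z:[34/3,43/3] -> miss, prune
  N3 x:[14,46/3] y:[5/2,29/2] z:[25/3,31/3] -> miss, prune
  N4 x:[43/3,16] y:[14,17] z:[44/3,46/3] -> hit [44/3,46/3] leaf, test {P5@t=44/3}
  N10 x:[49/3,20] y:[5,13] z:[14/3,7] -> miss, prune

order=[0, 1, 3, 4, 10]  |boxes|=5  |leaves|=1  hit=P5

== RESULT ==
5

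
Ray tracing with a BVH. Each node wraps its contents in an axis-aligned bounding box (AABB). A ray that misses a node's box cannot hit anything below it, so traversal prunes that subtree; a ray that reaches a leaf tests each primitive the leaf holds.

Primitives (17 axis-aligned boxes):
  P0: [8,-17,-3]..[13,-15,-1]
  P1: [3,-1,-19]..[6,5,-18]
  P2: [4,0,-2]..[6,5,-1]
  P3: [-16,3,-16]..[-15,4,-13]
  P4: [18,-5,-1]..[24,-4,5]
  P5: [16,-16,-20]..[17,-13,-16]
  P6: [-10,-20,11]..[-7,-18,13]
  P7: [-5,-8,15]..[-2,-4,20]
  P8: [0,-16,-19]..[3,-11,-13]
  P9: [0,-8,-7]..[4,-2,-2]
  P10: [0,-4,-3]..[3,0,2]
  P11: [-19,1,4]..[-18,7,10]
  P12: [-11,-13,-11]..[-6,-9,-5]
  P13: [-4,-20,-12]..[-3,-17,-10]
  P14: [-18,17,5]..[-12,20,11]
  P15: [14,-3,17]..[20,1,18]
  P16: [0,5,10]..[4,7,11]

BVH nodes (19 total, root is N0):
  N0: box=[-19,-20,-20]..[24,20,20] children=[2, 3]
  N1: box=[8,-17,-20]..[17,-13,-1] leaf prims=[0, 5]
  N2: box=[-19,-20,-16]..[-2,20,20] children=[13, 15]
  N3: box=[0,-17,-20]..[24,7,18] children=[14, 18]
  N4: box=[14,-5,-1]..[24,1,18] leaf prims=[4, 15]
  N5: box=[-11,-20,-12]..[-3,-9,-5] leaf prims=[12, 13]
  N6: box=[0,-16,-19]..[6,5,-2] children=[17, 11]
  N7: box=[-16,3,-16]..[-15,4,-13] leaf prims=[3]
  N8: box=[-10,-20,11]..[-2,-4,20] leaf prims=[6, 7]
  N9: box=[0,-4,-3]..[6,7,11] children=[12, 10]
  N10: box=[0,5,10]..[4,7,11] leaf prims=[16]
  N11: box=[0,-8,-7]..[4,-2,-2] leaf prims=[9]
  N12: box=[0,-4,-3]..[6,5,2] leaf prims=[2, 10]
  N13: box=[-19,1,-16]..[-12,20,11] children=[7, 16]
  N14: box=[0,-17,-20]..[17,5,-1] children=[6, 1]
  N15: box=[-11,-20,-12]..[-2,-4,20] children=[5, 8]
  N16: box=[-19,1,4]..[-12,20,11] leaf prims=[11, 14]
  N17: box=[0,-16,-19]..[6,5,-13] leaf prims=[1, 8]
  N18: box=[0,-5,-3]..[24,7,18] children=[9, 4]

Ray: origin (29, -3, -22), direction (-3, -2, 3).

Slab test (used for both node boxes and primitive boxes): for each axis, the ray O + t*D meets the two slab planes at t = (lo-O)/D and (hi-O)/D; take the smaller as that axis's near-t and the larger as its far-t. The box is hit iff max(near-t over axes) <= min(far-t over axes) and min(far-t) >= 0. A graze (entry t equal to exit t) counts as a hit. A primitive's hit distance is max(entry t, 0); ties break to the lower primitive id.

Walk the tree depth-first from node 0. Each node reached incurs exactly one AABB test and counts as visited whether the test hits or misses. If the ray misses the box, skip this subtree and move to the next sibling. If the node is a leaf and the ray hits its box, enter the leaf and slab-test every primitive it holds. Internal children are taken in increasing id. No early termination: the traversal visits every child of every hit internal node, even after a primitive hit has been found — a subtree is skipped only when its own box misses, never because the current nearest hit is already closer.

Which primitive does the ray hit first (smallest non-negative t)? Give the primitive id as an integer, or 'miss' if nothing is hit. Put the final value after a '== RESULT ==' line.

Trace the traversal:
N0 x:[5/3,16] y:[-23/2,17/2] z:[2/3,14] -> hit [5/3,17/2], descend [2, 3]
  N2 x:[31/3,16] y:[-23/2,17/2] z:[2,14] -> miss, prune
  N3 x:[5/3,29/3] y:[-5,7] z:[2/3,40/3] -> hit [5/3,7], descend [14, 18]
    N14 x:[4,29/3] y:[-4,7] z:[2/3,7] -> hit [4,7], descend [1, 6]
      N1 x:[4,7] y:[5,7] z:[2/3,7] -> hit [5,7] leaf, test {P0@t=19/3, P5(miss)}
      N6 x:[23/3,29/3] y:[-4,13/2] z:[1,20/3] -> miss, prune
    N18 x:[5/3,29/3] y:[-5,1] z:[19/3,40/3] -> miss, prune

order=[0, 2, 3, 14, 1, 6, 18]  |boxes|=7  |leaves|=1  hit=P0

== RESULT ==
0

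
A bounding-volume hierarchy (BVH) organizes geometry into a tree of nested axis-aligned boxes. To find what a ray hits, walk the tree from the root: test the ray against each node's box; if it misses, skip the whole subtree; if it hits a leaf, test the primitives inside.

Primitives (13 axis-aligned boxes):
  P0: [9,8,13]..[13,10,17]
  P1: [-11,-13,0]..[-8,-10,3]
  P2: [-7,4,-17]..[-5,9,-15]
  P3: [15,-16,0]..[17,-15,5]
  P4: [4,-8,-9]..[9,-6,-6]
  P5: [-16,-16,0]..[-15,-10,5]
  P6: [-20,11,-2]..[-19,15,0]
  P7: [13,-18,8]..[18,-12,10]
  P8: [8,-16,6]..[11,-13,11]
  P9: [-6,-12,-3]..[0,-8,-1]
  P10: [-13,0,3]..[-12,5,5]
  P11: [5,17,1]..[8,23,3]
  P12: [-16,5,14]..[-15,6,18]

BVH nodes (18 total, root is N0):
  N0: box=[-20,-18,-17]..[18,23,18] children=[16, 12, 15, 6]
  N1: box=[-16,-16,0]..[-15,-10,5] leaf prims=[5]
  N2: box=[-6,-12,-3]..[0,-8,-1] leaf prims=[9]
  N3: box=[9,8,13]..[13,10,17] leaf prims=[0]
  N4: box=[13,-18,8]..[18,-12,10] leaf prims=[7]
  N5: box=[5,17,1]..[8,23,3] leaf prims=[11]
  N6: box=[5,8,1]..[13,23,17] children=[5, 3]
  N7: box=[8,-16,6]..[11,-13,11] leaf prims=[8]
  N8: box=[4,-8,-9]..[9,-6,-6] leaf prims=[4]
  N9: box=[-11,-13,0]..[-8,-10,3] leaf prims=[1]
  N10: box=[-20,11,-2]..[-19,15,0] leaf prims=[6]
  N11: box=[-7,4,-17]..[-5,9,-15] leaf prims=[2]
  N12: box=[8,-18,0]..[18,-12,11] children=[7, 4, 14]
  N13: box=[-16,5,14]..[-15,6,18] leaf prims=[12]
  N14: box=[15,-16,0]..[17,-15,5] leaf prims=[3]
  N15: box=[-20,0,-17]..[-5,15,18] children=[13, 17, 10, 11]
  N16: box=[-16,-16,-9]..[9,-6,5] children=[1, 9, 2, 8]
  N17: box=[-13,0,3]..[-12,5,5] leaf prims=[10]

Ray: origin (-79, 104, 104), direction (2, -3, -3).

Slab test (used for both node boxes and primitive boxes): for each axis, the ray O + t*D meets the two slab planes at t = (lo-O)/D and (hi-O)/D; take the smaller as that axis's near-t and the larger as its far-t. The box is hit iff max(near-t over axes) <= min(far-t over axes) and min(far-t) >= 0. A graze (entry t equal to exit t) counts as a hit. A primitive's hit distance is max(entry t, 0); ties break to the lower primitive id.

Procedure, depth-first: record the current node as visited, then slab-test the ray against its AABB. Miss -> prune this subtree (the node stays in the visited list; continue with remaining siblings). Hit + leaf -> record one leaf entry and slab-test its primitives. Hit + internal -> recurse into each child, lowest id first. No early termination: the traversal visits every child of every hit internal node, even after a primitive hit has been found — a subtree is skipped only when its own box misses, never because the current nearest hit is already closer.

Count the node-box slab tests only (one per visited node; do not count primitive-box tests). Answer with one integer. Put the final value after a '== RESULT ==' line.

Walk:
N0 x:[59/2,97/2] y:[27,122/3] z:[86/3,121/3] -> hit [59/2,121/3], descend [6, 12, 15, 16]
  N6 x:[42,46] y:[27,32] z:[29,103/3] -> miss, prune
  N12 x:[87/2,97/2] y:[116/3,122/3] z:[31,104/3] -> miss, prune
  N15 x:[59/2,37] y:[89/3,104/3] z:[86/3,121/3] -> hit [89/3,104/3], descend [10, 11, 13, 17]
    N10 x:[59/2,30] y:[89/3,31] z:[104/3,106/3] -> miss, prune
    N11 x:[36,37] y:[95/3,100/3] z:[119/3,121/3] -> miss, prune
    N13 x:[63/2,32] y:[98/3,33] z:[86/3,30] -> miss, prune
    N17 x:[33,67/2] y:[33,104/3] z:[33,101/3] -> hit [33,67/2] leaf, test {P10@t=33}
  N16 x:[63/2,44] y:[110/3,40] z:[33,113/3] -> hit [110/3,113/3], descend [1, 2, 8, 9]
    N1 x:[63/2,32] y:[38,40] z:[33,104/3] -> miss, prune
    N2 x:[73/2,79/2] y:[112/3,116/3] z:[35,107/3] -> miss, prune
    N8 x:[83/2,44] y:[110/3,112/3] z:[110/3,113/3] -> miss, prune
    N9 x:[34,71/2] y:[38,39] z:[101/3,104/3] -> miss, prune

13 AABB tests over nodes [0, 6, 12, 15, 10, 11, 13, 17, 16, 1, 2, 8, 9]; 1 leaf entered; closest P10.

== RESULT ==
13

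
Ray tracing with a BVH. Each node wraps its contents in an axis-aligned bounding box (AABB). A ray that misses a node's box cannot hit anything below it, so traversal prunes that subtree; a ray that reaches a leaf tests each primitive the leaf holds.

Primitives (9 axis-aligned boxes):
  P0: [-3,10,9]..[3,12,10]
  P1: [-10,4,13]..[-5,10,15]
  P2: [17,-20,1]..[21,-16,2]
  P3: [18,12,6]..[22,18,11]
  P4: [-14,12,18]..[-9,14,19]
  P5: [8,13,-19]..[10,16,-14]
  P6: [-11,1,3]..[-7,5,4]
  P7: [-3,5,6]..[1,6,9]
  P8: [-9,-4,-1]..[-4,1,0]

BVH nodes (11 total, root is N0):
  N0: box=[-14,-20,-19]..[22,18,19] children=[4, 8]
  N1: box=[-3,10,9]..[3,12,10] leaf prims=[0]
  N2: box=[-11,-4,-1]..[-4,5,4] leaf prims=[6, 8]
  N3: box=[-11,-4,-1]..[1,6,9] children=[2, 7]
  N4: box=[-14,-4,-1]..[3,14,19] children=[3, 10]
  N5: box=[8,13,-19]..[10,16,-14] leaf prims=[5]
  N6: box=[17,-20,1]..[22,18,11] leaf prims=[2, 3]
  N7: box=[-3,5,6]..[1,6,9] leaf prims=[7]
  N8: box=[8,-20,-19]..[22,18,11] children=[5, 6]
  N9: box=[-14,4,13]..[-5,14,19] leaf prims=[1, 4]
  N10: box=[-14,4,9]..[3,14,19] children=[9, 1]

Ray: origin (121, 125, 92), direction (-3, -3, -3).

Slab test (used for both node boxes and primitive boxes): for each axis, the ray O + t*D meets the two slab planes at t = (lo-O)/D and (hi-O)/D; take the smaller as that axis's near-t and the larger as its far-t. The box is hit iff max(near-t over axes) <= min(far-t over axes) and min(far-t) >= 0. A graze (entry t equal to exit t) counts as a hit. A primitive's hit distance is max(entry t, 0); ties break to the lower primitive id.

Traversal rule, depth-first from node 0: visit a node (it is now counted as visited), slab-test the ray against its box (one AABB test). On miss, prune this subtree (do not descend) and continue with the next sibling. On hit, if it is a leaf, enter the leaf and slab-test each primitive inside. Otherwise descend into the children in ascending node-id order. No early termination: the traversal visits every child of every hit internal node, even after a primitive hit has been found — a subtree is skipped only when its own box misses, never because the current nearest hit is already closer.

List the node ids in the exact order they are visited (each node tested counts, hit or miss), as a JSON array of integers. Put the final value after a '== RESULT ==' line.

Trace the traversal:
N0 x:[33,45] y:[107/3,145/3] z:[73/3,37] -> hit [107/3,37], descend [4, 8]
  N4 x:[118/3,45] y:[37,43] z:[73/3,31] -> miss, prune
  N8 x:[33,113/3] y:[107/3,145/3] z:[27,37] -> hit [107/3,37], descend [5, 6]
    N5 x:[37,113/3] y:[109/3,112/3] z:[106/3,37] -> hit [37,37] leaf, test {P5@t=37}
    N6 x:[33,104/3] y:[107/3,145/3] z:[27,91/3] -> miss, prune

Summary -> nodes [0, 4, 8, 5, 6]; box-tests=5; leaf-entries=1; first=P5

== RESULT ==
[0, 4, 8, 5, 6]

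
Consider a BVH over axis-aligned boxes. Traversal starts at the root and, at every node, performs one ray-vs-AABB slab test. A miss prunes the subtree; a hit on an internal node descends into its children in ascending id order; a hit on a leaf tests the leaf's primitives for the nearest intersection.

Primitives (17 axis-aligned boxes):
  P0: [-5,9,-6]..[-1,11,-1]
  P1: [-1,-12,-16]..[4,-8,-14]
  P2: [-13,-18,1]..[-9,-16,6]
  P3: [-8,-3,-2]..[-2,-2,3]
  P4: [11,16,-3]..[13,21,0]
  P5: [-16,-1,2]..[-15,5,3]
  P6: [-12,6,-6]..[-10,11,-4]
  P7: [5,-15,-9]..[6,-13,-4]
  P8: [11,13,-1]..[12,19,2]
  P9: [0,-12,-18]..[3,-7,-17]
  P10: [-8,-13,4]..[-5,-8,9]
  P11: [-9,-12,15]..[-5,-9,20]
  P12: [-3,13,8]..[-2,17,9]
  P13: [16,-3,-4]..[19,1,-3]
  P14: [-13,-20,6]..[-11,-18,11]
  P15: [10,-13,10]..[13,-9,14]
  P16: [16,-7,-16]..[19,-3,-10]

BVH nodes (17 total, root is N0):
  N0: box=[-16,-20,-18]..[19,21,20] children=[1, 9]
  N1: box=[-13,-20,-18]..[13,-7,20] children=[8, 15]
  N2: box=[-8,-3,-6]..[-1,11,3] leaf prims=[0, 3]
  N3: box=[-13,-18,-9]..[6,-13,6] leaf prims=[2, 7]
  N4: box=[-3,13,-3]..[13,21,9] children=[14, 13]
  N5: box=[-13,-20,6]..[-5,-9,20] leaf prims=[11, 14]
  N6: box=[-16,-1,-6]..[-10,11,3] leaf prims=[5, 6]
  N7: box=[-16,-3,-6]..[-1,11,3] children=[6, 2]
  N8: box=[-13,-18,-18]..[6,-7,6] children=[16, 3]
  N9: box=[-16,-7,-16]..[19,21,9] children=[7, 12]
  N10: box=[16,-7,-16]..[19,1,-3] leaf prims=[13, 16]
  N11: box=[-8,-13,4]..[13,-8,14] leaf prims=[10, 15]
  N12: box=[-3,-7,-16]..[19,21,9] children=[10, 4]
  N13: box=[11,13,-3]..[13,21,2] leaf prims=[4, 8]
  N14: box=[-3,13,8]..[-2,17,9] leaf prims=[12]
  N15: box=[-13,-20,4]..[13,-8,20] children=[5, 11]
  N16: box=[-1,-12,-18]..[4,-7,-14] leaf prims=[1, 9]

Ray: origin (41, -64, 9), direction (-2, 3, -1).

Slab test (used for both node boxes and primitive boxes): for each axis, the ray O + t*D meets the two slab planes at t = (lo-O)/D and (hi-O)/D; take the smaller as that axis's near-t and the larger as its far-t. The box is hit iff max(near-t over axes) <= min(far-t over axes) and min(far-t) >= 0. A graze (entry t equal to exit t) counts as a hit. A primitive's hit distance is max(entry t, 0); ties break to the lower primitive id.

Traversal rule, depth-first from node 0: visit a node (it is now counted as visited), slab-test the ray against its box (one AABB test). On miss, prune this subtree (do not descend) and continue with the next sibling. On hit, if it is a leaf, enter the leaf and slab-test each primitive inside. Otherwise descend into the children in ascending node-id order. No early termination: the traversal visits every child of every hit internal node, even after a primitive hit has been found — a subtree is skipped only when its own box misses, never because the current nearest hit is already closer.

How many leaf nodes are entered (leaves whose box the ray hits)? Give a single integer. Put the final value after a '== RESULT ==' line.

Walk:
N0 x:[11,57/2] y:[44/3,85/3] z:[-11,27] -> hit [44/3,27], descend [1, 9]
  N1 x:[14,27] y:[44/3,19] z:[-11,27] -> hit [44/3,19], descend [8, 15]
    N8 x:[35/2,27] y:[46/3,19] z:[3,27] -> hit [35/2,19], descend [3, 16]
      N3 x:[35/2,27] y:[46/3,17] z:[3,18] -> miss, prune
      N16 x:[37/2,21] y:[52/3,19] z:[23,27] -> miss, prune
    N15 x:[14,27] y:[44/3,56/3] z:[-11,5] -> miss, prune
  N9 x:[11,57/2] y:[19,85/3] z:[0,25] -> hit [19,25], descend [7, 12]
    N7 x:[21,57/2] y:[61/3,25] z:[6,15] -> miss, prune
    N12 x:[11,22] y:[19,85/3] z:[0,25] -> hit [19,22], descend [4, 10]
      N4 x:[14,22] y:[77/3,85/3] z:[0,12] -> miss, prune
      N10 x:[11,25/2] y:[19,65/3] z:[12,25] -> miss, prune

Visited [0, 1, 8, 3, 16, 15, 9, 7, 12, 4, 10]. Tests: 11 box, 0 leaf. Nearest: miss.

== RESULT ==
0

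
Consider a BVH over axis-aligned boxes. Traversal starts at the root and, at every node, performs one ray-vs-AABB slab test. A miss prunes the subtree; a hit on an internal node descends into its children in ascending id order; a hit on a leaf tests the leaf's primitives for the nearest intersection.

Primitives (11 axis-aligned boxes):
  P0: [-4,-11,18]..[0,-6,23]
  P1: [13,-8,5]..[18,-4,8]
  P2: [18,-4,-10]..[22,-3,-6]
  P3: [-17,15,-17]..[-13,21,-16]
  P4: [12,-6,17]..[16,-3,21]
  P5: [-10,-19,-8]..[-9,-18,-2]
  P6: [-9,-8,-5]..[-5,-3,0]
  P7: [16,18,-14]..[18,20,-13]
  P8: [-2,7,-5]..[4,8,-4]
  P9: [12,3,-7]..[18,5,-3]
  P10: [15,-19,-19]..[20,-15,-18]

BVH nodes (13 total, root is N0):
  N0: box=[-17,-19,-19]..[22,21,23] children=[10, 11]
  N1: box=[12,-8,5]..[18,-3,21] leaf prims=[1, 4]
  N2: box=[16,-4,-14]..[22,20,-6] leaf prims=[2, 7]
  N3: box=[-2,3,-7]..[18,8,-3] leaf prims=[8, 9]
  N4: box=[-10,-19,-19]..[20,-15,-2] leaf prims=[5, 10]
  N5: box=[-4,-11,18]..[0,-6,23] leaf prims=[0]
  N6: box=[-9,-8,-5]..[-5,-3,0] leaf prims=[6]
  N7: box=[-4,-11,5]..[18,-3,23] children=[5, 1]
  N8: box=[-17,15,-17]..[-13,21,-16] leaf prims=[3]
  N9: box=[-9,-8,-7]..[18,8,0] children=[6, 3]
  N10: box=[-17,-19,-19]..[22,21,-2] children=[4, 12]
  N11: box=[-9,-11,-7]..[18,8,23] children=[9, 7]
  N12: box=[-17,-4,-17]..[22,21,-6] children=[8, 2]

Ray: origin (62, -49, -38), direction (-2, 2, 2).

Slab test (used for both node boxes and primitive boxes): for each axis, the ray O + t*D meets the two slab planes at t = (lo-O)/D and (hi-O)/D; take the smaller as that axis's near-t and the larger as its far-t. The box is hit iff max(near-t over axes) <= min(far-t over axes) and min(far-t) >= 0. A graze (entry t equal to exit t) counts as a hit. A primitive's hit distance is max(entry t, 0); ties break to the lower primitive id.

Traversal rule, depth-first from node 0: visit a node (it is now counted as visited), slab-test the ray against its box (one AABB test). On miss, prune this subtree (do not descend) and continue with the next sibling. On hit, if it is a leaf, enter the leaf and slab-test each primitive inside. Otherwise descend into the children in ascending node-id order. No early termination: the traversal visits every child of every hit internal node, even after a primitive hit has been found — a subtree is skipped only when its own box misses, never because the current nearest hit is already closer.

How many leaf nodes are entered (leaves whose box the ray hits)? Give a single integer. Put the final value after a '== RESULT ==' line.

Trace the traversal:
N0 x:[20,79/2] y:[15,35] z:[19/2,61/2] -> hit [20,61/2], descend [10, 11]
  N10 x:[20,79/2] y:[15,35] z:[19/2,18] -> miss, prune
  N11 x:[22,71/2] y:[19,57/2] z:[31/2,61/2] -> hit [22,57/2], descend [7, 9]
    N7 x:[22,33] y:[19,23] z:[43/2,61/2] -> hit [22,23], descend [1, 5]
      N1 x:[22,25] y:[41/2,23] z:[43/2,59/2] -> hit [22,23] leaf, test {P1@t=22, P4(miss)}
      N5 x:[31,33] y:[19,43/2] z:[28,61/2] -> miss, prune
    N9 x:[22,71/2] y:[41/2,57/2] z:[31/2,19] -> miss, prune

Summary -> nodes [0, 10, 11, 7, 1, 5, 9]; box-tests=7; leaf-entries=1; first=P1

== RESULT ==
1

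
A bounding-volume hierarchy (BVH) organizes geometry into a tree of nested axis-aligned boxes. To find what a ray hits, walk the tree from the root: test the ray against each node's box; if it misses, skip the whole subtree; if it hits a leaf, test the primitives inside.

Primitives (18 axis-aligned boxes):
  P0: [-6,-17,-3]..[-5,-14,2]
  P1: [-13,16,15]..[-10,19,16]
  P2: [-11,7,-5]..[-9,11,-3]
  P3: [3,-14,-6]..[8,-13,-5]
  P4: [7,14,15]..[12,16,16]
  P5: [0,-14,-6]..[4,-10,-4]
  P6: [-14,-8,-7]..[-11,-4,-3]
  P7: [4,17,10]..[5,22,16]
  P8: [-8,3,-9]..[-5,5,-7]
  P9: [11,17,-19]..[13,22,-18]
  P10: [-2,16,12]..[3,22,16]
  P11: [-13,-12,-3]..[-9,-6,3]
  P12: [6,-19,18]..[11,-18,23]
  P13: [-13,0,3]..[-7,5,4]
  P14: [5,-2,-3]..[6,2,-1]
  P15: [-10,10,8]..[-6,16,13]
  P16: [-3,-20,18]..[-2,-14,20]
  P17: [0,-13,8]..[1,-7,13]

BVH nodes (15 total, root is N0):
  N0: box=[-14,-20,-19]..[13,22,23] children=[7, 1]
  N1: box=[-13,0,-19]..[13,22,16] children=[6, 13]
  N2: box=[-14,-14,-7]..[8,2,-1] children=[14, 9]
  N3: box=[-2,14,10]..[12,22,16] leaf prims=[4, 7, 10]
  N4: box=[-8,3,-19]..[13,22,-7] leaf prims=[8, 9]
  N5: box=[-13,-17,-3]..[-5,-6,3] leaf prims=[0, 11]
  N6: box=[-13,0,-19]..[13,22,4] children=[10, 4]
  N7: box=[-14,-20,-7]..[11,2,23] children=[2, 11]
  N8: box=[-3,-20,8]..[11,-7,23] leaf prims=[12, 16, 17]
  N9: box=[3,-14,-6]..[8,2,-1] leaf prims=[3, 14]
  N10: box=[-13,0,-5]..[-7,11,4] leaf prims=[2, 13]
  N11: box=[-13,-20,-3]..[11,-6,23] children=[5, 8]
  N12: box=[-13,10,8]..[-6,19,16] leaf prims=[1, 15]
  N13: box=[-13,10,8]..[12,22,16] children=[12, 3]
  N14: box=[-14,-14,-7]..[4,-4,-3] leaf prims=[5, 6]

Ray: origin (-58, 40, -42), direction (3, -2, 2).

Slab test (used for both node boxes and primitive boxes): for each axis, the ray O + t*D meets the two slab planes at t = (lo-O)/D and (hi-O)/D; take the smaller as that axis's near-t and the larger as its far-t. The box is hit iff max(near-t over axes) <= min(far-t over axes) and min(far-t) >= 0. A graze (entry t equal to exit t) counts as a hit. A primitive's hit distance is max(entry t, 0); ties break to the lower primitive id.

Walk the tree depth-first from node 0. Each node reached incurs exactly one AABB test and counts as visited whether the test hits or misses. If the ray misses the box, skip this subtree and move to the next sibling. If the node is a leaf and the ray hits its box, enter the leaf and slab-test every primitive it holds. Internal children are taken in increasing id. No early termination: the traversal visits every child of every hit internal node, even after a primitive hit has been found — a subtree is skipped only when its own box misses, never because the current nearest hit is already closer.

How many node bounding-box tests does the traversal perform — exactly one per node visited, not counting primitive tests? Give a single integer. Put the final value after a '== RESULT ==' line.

Traverse from the root:
N0 x:[44/3,71/3] y:[9,30] z:[23/2,65/2] -> hit [44/3,71/3], descend [1, 7]
  N1 x:[15,71/3] y:[9,20] z:[23/2,29] -> hit [15,20], descend [6, 13]
    N6 x:[15,71/3] y:[9,20] z:[23/2,23] -> hit [15,20], descend [4, 10]
      N4 x:[50/3,71/3] y:[9,37/2] z:[23/2,35/2] -> hit [50/3,35/2] leaf, test {P8@t=35/2, P9(miss)}
      N10 x:[15,17] y:[29/2,20] z:[37/2,23] -> miss, prune
    N13 x:[15,70/3] y:[9,15] z:[25,29] -> miss, prune
  N7 x:[44/3,23] y:[19,30] z:[35/2,65/2] -> hit [19,23], descend [2, 11]
    N2 x:[44/3,22] y:[19,27] z:[35/2,41/2] -> hit [19,41/2], descend [9, 14]
      N9 x:[61/3,22] y:[19,27] z:[18,41/2] -> hit [61/3,41/2] leaf, test {P3(miss), P14(miss)}
      N14 x:[44/3,62/3] y:[22,27] z:[35/2,39/2] -> miss, prune
    N11 x:[15,23] y:[23,30] z:[39/2,65/2] -> hit [23,23], descend [5, 8]
      N5 x:[15,53/3] y:[23,57/2] z:[39/2,45/2] -> miss, prune
      N8 x:[55/3,23] y:[47/2,30] z:[25,65/2] -> miss, prune

13 AABB tests over nodes [0, 1, 6, 4, 10, 13, 7, 2, 9, 14, 11, 5, 8]; 2 leaves entered; closest P8.

== RESULT ==
13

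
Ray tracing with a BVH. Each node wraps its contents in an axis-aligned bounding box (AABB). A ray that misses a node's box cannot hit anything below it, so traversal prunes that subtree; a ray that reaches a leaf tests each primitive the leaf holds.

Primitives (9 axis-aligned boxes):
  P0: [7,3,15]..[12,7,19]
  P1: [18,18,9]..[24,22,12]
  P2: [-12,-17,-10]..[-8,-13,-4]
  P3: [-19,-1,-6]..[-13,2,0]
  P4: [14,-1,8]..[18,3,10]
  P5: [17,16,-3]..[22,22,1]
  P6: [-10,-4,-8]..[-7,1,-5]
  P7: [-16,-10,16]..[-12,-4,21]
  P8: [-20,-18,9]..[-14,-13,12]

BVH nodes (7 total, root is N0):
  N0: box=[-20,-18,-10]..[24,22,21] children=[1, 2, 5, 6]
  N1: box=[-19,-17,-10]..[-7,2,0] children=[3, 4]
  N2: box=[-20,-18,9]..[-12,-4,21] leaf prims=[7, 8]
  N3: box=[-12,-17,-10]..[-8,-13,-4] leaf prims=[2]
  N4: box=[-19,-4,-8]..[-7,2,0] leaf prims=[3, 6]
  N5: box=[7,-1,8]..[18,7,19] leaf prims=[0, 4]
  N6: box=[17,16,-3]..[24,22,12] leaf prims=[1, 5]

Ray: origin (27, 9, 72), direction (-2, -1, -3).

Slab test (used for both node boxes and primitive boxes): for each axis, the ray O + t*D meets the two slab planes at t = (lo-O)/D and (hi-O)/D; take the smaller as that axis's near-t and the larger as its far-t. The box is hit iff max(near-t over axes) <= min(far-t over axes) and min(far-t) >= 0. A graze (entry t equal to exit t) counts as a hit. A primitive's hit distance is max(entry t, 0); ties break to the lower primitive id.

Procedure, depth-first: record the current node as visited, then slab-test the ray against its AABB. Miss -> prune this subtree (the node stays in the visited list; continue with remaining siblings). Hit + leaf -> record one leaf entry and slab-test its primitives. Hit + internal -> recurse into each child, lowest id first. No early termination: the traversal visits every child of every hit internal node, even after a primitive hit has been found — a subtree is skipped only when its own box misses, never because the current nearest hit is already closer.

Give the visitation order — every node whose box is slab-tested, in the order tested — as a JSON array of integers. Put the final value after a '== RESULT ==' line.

Walk:
N0 x:[3/2,47/2] y:[-13,27] z:[17,82/3] -> hit [17,47/2], descend [1, 2, 5, 6]
  N1 x:[17,23] y:[7,26] z:[24,82/3] -> miss, prune
  N2 x:[39/2,47/2] y:[13,27] z:[17,21] -> hit [39/2,21] leaf, test {P7(miss), P8(miss)}
  N5 x:[9/2,10] y:[2,10] z:[53/3,64/3] -> miss, prune
  N6 x:[3/2,5] y:[-13,-7] z:[20,25] -> miss, prune

Summary -> nodes [0, 1, 2, 5, 6]; box-tests=5; leaf-entries=1; first=miss

== RESULT ==
[0, 1, 2, 5, 6]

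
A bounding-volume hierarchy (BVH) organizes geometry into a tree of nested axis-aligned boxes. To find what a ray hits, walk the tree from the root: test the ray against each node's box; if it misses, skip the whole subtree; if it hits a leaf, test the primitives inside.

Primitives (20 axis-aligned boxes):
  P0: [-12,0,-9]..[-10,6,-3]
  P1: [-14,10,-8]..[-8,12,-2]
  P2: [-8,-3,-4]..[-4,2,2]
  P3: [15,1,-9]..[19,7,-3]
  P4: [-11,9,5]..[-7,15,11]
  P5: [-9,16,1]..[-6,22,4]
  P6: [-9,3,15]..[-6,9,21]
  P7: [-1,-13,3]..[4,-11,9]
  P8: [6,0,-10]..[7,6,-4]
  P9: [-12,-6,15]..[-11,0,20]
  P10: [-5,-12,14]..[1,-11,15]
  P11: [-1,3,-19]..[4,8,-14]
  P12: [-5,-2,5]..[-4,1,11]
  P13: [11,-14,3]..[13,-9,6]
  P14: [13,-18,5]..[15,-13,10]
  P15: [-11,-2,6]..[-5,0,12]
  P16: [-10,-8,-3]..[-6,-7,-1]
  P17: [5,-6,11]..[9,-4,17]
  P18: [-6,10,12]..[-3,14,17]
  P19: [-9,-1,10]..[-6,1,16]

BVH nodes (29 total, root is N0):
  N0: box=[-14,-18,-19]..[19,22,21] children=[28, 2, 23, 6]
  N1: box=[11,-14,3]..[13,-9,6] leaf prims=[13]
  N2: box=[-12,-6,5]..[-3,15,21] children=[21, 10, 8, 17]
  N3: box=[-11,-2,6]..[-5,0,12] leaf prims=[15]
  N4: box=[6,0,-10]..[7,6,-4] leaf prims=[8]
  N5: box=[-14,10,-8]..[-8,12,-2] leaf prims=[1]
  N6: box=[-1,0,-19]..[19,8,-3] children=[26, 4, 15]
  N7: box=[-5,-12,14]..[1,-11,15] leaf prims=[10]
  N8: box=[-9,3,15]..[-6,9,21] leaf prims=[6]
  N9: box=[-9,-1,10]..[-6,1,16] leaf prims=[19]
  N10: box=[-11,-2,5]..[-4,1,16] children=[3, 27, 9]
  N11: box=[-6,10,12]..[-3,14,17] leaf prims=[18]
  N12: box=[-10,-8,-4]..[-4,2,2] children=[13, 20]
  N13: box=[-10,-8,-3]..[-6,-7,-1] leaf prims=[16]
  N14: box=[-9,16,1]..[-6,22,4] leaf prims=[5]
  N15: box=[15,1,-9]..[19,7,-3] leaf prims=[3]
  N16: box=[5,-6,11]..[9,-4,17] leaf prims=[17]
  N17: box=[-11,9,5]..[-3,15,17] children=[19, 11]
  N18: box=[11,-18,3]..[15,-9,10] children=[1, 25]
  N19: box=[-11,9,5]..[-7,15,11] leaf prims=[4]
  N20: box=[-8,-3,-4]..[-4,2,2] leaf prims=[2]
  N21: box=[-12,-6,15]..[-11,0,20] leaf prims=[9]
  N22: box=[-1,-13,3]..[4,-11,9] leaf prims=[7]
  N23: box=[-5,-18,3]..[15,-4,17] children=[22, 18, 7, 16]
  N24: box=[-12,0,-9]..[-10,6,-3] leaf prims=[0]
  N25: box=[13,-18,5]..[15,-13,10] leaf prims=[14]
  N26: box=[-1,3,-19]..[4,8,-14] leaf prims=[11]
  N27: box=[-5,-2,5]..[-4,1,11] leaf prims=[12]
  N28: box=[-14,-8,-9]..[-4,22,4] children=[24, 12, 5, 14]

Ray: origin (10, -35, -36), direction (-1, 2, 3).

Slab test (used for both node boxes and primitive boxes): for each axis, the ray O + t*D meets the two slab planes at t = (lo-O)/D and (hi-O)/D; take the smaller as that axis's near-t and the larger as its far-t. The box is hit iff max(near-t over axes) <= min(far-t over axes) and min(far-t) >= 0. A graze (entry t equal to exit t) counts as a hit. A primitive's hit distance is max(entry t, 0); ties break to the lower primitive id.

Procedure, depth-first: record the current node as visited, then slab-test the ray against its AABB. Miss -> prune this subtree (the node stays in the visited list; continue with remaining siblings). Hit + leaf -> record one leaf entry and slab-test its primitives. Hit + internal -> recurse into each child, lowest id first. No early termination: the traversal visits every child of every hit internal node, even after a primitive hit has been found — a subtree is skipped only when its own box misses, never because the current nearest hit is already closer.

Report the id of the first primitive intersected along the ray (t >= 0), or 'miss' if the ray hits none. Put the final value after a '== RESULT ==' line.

Walk:
N0 x:[-9,24] y:[17/2,57/2] z:[17/3,19] -> hit [17/2,19], descend [2, 6, 23, 28]
  N2 x:[13,22] y:[29/2,25] z:[41/3,19] -> hit [29/2,19], descend [8, 10, 17, 21]
    N8 x:[16,19] y:[19,22] z:[17,19] -> hit [19,19] leaf, test {P6@t=19}
    N10 x:[14,21] y:[33/2,18] z:[41/3,52/3] -> hit [33/2,52/3], descend [3, 9, 27]
      N3 x:[15,21] y:[33/2,35/2] z:[14,16] -> miss, prune
      N9 x:[16,19] y:[17,18] z:[46/3,52/3] -> hit [17,52/3] leaf, test {P19@t=17}
      N27 x:[14,15] y:[33/2,18] z:[41/3,47/3] -> miss, prune
    N17 x:[13,21] y:[22,25] z:[41/3,53/3] -> miss, prune
    N21 x:[21,22] y:[29/2,35/2] z:[17,56/3] -> miss, prune
  N6 x:[-9,11] y:[35/2,43/2] z:[17/3,11] -> miss, prune
  N23 x:[-5,15] y:[17/2,31/2] z:[13,53/3] -> hit [13,15], descend [7, 16, 18, 22]
    N7 x:[9,15] y:[23/2,12] z:[50/3,17] -> miss, prune
    N16 x:[1,5] y:[29/2,31/2] z:[47/3,53/3] -> miss, prune
    N18 x:[-5,-1] y:[17/2,13] z:[13,46/3] -> miss, prune
    N22 x:[6,11] y:[11,12] z:[13,15] -> miss, prune
  N28 x:[14,24] y:[27/2,57/2] z:[9,40/3] -> miss, prune

Visited [0, 2, 8, 10, 3, 9, 27, 17, 21, 6, 23, 7, 16, 18, 22, 28]. Tests: 16 box, 2 leaf. Nearest: P19.

== RESULT ==
19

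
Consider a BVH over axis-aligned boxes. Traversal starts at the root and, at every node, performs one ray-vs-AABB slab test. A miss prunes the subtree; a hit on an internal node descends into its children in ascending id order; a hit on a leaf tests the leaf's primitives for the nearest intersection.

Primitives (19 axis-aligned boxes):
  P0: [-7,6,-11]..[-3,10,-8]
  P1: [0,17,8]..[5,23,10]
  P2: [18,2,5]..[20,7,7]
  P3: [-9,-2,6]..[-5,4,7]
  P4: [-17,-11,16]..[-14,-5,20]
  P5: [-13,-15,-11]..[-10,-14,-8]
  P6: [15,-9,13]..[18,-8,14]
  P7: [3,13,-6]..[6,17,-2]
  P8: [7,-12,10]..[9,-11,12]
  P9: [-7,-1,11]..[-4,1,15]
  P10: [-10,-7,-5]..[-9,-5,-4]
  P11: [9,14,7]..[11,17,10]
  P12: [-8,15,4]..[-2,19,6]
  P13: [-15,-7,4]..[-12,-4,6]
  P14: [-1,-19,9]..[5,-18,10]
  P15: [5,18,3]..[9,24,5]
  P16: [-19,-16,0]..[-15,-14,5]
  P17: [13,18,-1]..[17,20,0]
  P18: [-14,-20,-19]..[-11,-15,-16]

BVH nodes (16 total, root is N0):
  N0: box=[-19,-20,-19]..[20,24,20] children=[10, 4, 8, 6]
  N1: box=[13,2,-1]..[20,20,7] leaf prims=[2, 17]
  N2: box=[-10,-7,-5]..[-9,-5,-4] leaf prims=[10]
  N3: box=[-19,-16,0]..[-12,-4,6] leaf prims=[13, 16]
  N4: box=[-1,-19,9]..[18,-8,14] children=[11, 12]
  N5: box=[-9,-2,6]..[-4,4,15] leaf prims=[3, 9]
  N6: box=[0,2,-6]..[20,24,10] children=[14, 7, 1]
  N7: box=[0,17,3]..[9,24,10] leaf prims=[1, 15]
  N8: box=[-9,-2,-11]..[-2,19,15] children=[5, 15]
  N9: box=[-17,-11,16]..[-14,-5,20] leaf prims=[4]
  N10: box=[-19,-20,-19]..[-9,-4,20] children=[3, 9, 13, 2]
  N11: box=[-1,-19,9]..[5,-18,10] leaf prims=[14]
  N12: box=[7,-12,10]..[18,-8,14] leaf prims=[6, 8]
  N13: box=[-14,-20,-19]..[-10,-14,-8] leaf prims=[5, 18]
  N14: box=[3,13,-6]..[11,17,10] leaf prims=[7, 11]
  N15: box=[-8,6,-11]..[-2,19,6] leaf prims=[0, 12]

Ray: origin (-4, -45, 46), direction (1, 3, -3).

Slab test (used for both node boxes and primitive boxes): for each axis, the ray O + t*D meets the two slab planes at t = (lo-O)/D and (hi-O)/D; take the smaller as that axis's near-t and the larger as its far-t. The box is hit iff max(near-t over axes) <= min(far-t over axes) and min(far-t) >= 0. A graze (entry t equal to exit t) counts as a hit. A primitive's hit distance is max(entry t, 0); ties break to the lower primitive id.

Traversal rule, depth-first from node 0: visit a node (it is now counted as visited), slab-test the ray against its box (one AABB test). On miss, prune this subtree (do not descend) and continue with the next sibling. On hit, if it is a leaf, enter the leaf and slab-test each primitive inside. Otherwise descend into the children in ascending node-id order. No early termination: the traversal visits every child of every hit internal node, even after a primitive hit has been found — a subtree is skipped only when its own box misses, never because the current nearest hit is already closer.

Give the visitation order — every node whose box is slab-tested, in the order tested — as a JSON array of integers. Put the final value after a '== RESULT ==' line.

Traverse from the root:
N0 x:[-15,24] y:[25/3,23] z:[26/3,65/3] -> hit [26/3,65/3], descend [4, 6, 8, 10]
  N4 x:[3,22] y:[26/3,37/3] z:[32/3,37/3] -> hit [32/3,37/3], descend [11, 12]
    N11 x:[3,9] y:[26/3,9] z:[12,37/3] -> miss, prune
    N12 x:[11,22] y:[11,37/3] z:[32/3,12] -> hit [11,12] leaf, test {P6(miss), P8@t=34/3}
  N6 x:[4,24] y:[47/3,23] z:[12,52/3] -> hit [47/3,52/3], descend [1, 7, 14]
    N1 x:[17,24] y:[47/3,65/3] z:[13,47/3] -> miss, prune
    N7 x:[4,13] y:[62/3,23] z:[12,43/3] -> miss, prune
    N14 x:[7,15] y:[58/3,62/3] z:[12,52/3] -> miss, prune
  N8 x:[-5,2] y:[43/3,64/3] z:[31/3,19] -> miss, prune
  N10 x:[-15,-5] y:[25/3,41/3] z:[26/3,65/3] -> miss, prune

order=[0, 4, 11, 12, 6, 1, 7, 14, 8, 10]  |boxes|=10  |leaves|=1  hit=P8

== RESULT ==
[0, 4, 11, 12, 6, 1, 7, 14, 8, 10]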